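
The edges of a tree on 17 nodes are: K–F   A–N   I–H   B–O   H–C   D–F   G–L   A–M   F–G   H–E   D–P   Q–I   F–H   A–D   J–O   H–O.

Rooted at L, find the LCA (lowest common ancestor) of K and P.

Ancestors of K (toward the root): K, F, G, L.
Ancestors of P: P, D, F, G, L.
The deepest node appearing in both lists is F.

F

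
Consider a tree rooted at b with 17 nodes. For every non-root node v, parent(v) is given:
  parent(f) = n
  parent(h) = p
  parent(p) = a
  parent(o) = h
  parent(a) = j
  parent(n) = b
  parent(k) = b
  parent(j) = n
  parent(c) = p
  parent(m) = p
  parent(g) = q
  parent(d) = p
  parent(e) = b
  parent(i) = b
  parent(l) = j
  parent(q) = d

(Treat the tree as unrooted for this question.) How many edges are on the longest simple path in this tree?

8

BFS from e reaches g last, at distance 8; BFS from g confirms no node is farther.
Path: e-b-n-j-a-p-d-q-g.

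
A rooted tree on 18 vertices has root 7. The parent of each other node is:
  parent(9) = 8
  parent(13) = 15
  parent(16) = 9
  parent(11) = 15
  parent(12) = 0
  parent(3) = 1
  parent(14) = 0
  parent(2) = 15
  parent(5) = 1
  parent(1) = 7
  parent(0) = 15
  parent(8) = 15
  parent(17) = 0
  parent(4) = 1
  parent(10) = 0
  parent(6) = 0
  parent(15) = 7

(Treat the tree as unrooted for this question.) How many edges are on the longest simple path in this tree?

6

Starting from 16, a farthest node is 4 at distance 6.
One longest path: 16 - 9 - 8 - 15 - 7 - 1 - 4.
So the diameter is 6.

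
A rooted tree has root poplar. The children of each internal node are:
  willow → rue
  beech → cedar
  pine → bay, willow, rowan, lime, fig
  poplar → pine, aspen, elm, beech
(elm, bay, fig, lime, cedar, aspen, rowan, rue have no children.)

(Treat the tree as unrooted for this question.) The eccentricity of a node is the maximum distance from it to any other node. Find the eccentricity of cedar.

5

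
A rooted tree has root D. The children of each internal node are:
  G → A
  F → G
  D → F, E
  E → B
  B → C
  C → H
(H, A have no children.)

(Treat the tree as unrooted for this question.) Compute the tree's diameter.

7

A longest path is A–G–F–D–E–B–C–H, with 7 edges.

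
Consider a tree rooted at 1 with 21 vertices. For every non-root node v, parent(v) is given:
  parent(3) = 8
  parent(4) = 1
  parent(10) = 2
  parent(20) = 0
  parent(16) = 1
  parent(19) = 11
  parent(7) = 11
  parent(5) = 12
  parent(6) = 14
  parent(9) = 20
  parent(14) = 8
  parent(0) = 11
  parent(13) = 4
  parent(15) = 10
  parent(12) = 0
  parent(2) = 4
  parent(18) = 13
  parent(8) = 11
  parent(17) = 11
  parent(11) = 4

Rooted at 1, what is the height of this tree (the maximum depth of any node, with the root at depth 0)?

5

5 sits deepest: 1–4–11–0–12–5 — 5 edges from the root.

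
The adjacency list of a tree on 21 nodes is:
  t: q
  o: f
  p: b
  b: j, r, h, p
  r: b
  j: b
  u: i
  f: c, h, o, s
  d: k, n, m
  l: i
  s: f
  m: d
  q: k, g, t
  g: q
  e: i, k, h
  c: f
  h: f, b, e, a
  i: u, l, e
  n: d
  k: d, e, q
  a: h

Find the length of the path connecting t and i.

Walking from t: t – q – k – e – i. Length 4.

4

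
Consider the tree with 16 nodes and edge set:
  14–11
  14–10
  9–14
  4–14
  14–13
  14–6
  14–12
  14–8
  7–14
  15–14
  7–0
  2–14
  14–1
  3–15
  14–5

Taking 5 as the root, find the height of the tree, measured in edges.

A deepest node is 3, reached by 5–14–15–3.
That path has 3 edges, so the height is 3.

3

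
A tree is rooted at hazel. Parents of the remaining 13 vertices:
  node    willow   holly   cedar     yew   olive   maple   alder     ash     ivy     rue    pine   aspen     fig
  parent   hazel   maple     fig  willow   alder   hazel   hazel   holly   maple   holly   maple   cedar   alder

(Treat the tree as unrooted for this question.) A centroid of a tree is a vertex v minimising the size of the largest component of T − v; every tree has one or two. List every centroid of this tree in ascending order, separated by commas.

Delete hazel: the remaining components have sizes 6, 5, 2. Max 6 ≤ 7, so hazel is a centroid.
No neighbour of hazel does as well, so hazel is the unique centroid.

hazel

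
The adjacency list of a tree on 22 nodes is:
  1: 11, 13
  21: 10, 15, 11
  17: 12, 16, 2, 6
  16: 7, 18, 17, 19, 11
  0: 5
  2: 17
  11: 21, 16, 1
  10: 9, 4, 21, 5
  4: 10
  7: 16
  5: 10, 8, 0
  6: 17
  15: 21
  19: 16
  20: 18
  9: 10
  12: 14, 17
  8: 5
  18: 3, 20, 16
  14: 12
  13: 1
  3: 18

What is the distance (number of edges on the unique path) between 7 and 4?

5

The path is 7 - 16 - 11 - 21 - 10 - 4, which has 5 edges.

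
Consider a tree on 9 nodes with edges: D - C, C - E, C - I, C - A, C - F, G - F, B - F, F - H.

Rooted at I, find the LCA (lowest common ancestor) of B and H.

F

B's ancestor chain is B, F, C, I and H's is H, F, C, I; they first meet at F.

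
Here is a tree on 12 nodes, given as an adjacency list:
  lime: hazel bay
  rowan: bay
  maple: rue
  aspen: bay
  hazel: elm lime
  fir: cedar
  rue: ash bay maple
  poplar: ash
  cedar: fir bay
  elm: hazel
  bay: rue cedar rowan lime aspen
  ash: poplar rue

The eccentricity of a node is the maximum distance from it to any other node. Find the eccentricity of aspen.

4

The node farthest from aspen is poplar (elm also at distance 4), via aspen–bay–rue–ash–poplar — 4 edges.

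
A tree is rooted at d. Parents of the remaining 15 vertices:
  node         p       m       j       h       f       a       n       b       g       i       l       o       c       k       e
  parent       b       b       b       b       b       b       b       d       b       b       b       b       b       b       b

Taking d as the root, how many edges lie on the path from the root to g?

2

Climbing from g to the root: g – b – d. That's 2 steps.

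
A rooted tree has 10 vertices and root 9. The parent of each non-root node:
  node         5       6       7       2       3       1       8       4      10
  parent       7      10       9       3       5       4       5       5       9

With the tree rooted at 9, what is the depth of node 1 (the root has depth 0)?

4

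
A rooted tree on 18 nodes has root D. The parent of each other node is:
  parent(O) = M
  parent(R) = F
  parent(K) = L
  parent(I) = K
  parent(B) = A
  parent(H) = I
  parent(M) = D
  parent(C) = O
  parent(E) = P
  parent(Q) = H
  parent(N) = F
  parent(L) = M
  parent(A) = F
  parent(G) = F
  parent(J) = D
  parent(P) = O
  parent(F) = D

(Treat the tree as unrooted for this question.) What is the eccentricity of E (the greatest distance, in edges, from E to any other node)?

8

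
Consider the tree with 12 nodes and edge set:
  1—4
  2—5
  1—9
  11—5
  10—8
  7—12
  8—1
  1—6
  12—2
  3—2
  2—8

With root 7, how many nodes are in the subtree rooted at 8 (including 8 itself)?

6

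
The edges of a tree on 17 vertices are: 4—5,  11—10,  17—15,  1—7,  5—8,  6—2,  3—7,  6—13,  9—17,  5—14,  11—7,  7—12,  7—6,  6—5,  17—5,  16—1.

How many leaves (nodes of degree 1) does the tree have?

11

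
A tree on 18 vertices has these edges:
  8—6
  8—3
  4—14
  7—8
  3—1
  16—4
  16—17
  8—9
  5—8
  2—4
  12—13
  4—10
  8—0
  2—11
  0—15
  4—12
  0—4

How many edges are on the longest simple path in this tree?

6

A longest path is 17-16-4-0-8-3-1, with 6 edges.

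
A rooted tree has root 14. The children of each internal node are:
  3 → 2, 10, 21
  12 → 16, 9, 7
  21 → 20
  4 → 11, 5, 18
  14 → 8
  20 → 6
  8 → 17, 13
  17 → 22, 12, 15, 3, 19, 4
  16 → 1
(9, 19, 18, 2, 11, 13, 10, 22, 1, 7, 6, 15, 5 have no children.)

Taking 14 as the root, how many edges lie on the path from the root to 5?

4

Climbing from 5 to the root: 5 – 4 – 17 – 8 – 14. That's 4 steps.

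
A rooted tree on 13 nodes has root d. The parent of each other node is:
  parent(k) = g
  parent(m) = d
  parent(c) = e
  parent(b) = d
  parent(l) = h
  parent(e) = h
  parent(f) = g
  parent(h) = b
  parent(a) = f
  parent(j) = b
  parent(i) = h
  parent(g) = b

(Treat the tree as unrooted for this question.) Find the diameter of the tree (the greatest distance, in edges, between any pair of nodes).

Starting from c, a farthest node is a at distance 6.
One longest path: c-e-h-b-g-f-a.
So the diameter is 6.

6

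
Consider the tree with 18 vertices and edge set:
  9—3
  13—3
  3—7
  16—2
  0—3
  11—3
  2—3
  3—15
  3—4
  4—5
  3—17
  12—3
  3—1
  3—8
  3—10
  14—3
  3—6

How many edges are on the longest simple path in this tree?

A longest path is 5 – 4 – 3 – 2 – 16, with 4 edges.

4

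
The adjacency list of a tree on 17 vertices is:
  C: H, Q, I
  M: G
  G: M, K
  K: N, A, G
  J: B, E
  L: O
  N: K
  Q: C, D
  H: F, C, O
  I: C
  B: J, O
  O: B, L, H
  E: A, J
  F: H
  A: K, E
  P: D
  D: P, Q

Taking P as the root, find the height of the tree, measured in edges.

The longest root-to-leaf path is P → D → Q → C → H → O → B → J → E → A → K → G → M (12 edges).

12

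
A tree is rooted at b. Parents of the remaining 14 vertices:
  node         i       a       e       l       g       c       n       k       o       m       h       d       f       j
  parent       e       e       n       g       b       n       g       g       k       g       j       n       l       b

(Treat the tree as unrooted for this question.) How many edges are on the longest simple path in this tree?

6

Starting from h, a farthest node is i at distance 6.
One longest path: h-j-b-g-n-e-i.
So the diameter is 6.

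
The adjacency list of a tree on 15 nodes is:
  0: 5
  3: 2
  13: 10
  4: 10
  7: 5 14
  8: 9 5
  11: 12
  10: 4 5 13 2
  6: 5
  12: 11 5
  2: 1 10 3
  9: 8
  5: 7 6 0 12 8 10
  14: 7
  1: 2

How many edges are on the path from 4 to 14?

4 - 10 - 5 - 7 - 14: 4 edges.

4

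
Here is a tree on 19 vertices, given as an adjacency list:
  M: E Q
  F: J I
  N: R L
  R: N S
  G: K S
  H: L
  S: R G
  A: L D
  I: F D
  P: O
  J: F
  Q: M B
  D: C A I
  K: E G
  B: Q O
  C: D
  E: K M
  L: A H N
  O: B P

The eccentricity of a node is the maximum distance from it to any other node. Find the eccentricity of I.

14

Distances from I peak at 14, attained at P.
I – D – A – L – N – R – S – G – K – E – M – Q – B – O – P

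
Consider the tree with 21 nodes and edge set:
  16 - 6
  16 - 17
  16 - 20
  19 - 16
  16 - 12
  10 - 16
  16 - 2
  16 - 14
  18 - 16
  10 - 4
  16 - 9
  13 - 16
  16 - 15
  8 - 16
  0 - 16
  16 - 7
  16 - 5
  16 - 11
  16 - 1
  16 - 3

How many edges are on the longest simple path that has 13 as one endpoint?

3

The node farthest from 13 is 4, via 13–16–10–4 — 3 edges.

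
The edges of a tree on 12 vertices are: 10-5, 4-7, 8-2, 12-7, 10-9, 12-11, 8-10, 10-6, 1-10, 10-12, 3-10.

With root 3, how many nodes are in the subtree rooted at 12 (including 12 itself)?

Descendants of 12 (including itself): 12, 11, 7, 4. That's 4.

4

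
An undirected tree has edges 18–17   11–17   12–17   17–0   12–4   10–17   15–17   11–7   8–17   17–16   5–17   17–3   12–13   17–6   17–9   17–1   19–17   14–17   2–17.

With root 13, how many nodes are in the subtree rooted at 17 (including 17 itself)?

17

Descendants of 17 (including itself): 17, 3, 2, 11, 16, 10, 18, 19, 14, 6, 9, 15, 5, 8, 1, 0, 7. That's 17.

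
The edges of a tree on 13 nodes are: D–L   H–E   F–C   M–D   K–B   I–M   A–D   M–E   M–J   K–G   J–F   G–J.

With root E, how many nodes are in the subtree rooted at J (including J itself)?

6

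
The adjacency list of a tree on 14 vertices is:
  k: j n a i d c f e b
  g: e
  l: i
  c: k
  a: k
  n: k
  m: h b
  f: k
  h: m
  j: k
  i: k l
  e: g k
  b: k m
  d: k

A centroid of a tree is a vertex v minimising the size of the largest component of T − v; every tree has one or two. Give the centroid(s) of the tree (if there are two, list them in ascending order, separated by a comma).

k

Removing k splits the tree into components of sizes 3, 2, 2, 1, 1, 1, 1, 1, 1; the largest is 3 ≤ ⌊14/2⌋ = 7.
No neighbour of k does as well, so k is the unique centroid.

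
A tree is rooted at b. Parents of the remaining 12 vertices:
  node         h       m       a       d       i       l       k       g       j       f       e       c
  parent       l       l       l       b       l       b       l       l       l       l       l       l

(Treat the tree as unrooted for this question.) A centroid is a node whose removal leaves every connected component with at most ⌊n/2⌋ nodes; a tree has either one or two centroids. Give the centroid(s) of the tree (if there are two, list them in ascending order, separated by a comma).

l

Removing l splits the tree into components of sizes 2, 1, 1, 1, 1, 1, 1, 1, 1, 1, 1; the largest is 2 ≤ ⌊13/2⌋ = 6.
No neighbour of l does as well, so l is the unique centroid.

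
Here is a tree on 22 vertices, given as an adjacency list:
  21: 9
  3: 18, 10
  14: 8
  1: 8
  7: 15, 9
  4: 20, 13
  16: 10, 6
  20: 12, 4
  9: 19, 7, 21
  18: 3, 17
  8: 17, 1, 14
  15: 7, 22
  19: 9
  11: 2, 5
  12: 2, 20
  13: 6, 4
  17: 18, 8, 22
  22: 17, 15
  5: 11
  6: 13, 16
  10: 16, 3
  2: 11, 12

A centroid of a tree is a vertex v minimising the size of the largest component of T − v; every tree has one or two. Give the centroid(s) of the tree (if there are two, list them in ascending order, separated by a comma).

3, 18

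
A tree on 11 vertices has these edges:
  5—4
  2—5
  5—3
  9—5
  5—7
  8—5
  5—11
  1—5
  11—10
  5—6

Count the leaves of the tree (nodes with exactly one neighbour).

9

The leaves are 1, 2, 3, 4, 6, 7, 8, 9, 10.
That is 9 leaves.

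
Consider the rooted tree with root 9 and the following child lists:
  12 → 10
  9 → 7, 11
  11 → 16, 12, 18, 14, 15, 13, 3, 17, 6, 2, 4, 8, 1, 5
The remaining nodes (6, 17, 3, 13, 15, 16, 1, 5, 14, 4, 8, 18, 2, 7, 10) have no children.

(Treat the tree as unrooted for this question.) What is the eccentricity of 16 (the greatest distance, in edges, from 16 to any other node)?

A farthest node from 16 is 7 (10 also at distance 3).
The path 16–11–9–7 has 3 edges.

3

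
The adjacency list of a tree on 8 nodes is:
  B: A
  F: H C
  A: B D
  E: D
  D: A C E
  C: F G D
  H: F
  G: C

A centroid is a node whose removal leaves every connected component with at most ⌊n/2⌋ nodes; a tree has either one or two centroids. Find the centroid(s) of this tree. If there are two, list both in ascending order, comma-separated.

Delete D: the remaining components have sizes 4, 2, 1. Max 4 ≤ 4, so D is a centroid.
C is adjacent to D and is also a centroid (the largest component after removing it is likewise 4).

C, D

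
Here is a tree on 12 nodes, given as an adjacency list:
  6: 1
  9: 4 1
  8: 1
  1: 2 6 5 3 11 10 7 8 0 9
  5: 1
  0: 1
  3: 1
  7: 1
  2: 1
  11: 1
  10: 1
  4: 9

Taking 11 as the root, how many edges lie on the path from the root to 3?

2

Climbing from 3 to the root: 3 – 1 – 11. That's 2 steps.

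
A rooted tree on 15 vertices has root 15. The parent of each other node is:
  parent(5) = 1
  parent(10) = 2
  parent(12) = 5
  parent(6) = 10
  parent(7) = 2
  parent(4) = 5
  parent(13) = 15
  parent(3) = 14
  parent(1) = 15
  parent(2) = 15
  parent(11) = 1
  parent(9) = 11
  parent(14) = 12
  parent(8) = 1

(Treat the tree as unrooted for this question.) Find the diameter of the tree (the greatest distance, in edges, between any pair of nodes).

8

Starting from 6, a farthest node is 3 at distance 8.
One longest path: 6-10-2-15-1-5-12-14-3.
So the diameter is 8.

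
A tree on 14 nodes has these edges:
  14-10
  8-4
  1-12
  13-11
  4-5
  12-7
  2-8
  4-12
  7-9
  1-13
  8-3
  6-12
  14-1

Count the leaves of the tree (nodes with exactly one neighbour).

7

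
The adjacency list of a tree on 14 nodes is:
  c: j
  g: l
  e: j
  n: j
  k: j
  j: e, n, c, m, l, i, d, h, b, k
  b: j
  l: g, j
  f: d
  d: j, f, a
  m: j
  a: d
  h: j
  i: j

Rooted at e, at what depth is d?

2

Path from e to d: e – j – d, which has 2 edges.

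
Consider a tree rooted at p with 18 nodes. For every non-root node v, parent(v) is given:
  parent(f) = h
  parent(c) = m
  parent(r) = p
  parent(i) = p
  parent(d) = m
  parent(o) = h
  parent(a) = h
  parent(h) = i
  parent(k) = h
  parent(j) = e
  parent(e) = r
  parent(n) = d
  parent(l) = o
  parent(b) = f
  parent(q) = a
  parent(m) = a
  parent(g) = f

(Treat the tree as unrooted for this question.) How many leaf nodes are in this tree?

8

Exactly 8 nodes have a single neighbour: b, c, g, j, k, l, n, q.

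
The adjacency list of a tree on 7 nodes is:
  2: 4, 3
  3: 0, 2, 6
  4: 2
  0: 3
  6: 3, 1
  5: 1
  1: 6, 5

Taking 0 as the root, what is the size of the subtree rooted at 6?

3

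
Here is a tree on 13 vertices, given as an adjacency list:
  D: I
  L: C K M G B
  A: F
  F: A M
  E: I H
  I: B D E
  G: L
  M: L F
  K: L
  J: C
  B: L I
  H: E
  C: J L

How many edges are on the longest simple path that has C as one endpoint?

The node farthest from C is H, via C – L – B – I – E – H — 5 edges.

5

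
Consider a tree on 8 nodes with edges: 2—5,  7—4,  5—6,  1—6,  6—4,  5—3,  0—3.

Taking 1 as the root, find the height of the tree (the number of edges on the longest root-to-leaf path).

4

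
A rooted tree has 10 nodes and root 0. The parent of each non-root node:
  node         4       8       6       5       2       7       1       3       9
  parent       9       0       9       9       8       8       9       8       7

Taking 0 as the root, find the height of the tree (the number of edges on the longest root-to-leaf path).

4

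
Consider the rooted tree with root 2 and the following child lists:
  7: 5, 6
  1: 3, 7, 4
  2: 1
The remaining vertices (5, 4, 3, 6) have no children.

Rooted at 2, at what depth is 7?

2

Climbing from 7 to the root: 7–1–2. That's 2 steps.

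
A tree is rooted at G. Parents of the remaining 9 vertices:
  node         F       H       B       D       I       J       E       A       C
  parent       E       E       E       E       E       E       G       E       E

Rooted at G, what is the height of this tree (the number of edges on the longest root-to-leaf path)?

A deepest node is F, reached by G-E-F.
That path has 2 edges, so the height is 2.

2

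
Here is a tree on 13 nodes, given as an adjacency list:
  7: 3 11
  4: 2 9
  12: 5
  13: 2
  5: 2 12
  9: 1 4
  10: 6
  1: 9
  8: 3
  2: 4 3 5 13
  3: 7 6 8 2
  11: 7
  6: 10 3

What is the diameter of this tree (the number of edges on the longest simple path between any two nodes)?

6

BFS from 10 reaches 1 last, at distance 6; BFS from 1 confirms no node is farther.
Path: 10 – 6 – 3 – 2 – 4 – 9 – 1.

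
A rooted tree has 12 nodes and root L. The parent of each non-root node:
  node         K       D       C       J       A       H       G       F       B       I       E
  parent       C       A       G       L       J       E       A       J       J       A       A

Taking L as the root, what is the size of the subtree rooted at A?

8

Descendants of A (including itself): A, G, I, E, D, C, H, K. That's 8.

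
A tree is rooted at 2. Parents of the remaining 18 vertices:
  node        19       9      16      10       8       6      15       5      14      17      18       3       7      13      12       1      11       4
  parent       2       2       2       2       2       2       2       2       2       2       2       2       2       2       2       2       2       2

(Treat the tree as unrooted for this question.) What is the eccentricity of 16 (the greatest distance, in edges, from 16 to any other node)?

The node farthest from 16 is 15 (8, 12, 4, 5, 3, 9, 13, 10, 17, 1, 7, 11, 19, 6, 18, 14 also at distance 2), via 16 – 2 – 15 — 2 edges.

2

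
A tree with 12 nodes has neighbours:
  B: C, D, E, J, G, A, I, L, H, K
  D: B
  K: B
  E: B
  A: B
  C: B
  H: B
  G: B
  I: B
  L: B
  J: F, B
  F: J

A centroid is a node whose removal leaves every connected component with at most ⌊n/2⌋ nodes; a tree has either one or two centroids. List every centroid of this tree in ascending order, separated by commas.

B

Removing B splits the tree into components of sizes 2, 1, 1, 1, 1, 1, 1, 1, 1, 1; the largest is 2 ≤ ⌊12/2⌋ = 6.
No neighbour of B does as well, so B is the unique centroid.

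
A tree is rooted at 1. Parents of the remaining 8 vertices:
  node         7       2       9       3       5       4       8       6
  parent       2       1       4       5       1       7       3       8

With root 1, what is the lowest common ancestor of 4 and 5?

4's ancestor chain is 4, 7, 2, 1 and 5's is 5, 1; they first meet at 1.

1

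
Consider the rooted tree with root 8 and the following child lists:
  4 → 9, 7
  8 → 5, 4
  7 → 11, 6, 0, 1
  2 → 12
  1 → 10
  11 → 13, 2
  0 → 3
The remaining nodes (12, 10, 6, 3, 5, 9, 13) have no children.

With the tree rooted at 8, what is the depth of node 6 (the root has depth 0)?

3

8 – 4 – 7 – 6 — 3 edges.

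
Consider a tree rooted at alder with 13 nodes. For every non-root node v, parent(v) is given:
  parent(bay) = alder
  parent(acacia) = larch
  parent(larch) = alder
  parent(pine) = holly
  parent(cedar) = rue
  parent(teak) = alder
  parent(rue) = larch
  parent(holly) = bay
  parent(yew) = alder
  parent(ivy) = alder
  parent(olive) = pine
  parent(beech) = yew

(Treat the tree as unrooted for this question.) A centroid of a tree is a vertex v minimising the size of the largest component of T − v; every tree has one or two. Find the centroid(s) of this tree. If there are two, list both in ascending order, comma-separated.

alder

Delete alder: the remaining components have sizes 4, 4, 2, 1, 1. Max 4 ≤ 6, so alder is a centroid.
Every other node leaves some component of size > 6, so the centroid is unique.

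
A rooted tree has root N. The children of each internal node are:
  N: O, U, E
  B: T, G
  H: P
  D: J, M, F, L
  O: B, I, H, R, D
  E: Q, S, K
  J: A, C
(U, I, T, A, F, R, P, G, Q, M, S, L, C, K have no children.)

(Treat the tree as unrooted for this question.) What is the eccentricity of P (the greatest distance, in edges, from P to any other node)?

The node farthest from P is C (A, K, S, Q also at distance 5), via P – H – O – D – J – C — 5 edges.

5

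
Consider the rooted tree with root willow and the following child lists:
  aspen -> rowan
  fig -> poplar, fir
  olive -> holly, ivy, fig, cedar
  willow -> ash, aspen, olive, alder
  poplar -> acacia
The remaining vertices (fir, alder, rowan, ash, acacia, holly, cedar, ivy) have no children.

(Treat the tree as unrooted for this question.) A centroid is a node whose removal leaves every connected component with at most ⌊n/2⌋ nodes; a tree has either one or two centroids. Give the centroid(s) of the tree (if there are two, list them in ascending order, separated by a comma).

olive

Delete olive: the remaining components have sizes 5, 4, 1, 1, 1. Max 5 ≤ 6, so olive is a centroid.
No neighbour of olive does as well, so olive is the unique centroid.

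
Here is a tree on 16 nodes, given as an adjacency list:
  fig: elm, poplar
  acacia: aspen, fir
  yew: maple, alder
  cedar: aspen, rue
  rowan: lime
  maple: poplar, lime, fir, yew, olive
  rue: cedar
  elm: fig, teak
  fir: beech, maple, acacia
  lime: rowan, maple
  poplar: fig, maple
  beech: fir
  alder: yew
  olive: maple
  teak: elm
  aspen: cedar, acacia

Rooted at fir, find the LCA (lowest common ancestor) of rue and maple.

rue's ancestor chain is rue, cedar, aspen, acacia, fir and maple's is maple, fir; they first meet at fir.

fir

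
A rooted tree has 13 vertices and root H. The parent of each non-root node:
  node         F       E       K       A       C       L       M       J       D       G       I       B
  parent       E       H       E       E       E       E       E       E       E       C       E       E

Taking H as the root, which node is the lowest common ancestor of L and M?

E

Path L→root: L E H; path M→root: M E H.
First common node: E.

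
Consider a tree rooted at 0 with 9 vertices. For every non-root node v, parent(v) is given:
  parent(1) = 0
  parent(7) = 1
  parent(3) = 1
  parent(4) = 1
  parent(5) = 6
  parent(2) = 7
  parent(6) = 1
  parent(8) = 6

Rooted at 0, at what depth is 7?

Climbing from 7 to the root: 7–1–0. That's 2 steps.

2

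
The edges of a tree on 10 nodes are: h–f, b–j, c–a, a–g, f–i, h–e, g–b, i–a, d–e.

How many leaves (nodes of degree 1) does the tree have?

3

Exactly 3 nodes have a single neighbour: c, d, j.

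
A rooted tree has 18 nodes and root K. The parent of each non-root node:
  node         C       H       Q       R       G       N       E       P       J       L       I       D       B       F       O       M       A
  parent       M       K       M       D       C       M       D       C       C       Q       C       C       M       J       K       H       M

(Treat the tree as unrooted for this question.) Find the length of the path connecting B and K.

3

B–M–H–K: 3 edges.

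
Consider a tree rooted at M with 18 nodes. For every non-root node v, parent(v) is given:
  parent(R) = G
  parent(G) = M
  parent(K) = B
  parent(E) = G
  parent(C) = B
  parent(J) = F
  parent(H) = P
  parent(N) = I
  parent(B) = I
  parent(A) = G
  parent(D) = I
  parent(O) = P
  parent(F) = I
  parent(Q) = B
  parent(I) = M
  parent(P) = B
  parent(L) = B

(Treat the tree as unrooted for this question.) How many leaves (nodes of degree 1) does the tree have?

12

Exactly 12 nodes have a single neighbour: A, C, D, E, H, J, K, L, N, O, Q, R.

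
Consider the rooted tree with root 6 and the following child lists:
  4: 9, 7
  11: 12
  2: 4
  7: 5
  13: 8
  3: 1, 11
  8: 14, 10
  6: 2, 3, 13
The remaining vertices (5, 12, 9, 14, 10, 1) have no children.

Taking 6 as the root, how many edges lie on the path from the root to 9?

6–2–4–9 — 3 edges.

3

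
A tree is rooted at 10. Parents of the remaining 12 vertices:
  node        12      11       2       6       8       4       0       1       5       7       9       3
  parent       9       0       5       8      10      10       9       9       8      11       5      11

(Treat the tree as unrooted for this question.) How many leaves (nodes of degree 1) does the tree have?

7

Exactly 7 nodes have a single neighbour: 1, 2, 3, 4, 6, 7, 12.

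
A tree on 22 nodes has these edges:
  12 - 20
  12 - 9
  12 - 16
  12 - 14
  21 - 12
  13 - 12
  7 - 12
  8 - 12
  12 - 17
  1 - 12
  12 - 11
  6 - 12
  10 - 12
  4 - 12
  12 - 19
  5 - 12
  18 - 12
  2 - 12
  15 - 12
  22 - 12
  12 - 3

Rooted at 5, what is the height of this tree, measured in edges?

2

A deepest node is 14, reached by 5 – 12 – 14.
That path has 2 edges, so the height is 2.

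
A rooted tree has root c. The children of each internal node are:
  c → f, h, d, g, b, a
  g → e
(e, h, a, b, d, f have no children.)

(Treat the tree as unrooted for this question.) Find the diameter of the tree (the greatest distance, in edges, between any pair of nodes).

3

BFS from e reaches h last, at distance 3; BFS from h confirms no node is farther.
Path: e-g-c-h.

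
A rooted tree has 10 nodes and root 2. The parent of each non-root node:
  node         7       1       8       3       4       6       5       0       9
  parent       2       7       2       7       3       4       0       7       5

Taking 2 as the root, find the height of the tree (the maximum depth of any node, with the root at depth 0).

A deepest node is 9, reached by 2 – 7 – 0 – 5 – 9.
That path has 4 edges, so the height is 4.

4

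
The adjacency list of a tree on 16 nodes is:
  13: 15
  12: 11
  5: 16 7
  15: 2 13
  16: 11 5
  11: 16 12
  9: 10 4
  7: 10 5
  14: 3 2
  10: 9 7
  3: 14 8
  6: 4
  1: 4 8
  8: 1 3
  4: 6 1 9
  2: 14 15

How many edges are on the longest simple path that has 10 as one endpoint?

9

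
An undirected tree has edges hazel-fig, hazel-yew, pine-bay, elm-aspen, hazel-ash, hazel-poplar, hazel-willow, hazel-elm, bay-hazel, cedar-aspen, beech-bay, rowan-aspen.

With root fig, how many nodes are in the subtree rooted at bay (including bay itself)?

3

The subtree rooted at bay contains: bay, beech, pine — 3 nodes.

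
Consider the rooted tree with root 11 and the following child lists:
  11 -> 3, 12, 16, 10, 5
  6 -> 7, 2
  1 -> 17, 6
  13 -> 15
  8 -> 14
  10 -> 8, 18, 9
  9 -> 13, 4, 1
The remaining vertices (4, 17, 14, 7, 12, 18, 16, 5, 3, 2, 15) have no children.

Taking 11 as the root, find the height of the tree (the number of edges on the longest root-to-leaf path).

2 sits deepest: 11 – 10 – 9 – 1 – 6 – 2 — 5 edges from the root.

5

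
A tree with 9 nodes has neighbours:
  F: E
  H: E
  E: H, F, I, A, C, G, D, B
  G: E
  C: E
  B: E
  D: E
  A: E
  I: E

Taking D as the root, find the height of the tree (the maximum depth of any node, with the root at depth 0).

G sits deepest: D – E – G — 2 edges from the root.

2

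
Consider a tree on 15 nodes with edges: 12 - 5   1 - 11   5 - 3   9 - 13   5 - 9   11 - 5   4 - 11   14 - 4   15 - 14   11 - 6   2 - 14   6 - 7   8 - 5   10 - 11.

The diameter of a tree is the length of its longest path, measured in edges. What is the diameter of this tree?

A longest path is 13-9-5-11-4-14-2, with 6 edges.

6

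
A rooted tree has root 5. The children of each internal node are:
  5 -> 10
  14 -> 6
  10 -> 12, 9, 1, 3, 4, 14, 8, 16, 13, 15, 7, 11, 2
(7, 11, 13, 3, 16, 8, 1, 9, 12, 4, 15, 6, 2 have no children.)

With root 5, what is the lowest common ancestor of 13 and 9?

10

13's ancestor chain is 13, 10, 5 and 9's is 9, 10, 5; they first meet at 10.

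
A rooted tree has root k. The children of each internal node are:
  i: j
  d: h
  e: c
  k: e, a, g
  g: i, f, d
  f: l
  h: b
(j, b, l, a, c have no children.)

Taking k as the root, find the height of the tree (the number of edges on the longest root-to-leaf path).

4

b sits deepest: k → g → d → h → b — 4 edges from the root.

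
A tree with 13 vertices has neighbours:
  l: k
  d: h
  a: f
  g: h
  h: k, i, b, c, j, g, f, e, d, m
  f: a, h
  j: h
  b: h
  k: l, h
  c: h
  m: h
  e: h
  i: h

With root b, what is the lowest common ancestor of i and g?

h

Path i→root: i h b; path g→root: g h b.
First common node: h.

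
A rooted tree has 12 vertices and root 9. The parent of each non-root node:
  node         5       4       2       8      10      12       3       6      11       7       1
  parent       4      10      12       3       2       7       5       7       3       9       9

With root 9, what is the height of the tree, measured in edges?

A deepest node is 8, reached by 9 – 7 – 12 – 2 – 10 – 4 – 5 – 3 – 8.
That path has 8 edges, so the height is 8.

8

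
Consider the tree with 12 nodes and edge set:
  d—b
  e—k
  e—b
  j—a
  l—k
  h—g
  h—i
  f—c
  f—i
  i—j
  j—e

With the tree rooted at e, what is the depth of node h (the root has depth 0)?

e–j–i–h — 3 edges.

3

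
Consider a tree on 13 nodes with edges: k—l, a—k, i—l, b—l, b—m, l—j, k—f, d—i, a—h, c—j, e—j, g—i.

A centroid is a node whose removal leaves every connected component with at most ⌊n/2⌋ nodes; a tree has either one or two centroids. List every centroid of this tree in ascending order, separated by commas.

l

Removing l splits the tree into components of sizes 4, 3, 3, 2; the largest is 4 ≤ ⌊13/2⌋ = 6.
Every other node leaves some component of size > 6, so the centroid is unique.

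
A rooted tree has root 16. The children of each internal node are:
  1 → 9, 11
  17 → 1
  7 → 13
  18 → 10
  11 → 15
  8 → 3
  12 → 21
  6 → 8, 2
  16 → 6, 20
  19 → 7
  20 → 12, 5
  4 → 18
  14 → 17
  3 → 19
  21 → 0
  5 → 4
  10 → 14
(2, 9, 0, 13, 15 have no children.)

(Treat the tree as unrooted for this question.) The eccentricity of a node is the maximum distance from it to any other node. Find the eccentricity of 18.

10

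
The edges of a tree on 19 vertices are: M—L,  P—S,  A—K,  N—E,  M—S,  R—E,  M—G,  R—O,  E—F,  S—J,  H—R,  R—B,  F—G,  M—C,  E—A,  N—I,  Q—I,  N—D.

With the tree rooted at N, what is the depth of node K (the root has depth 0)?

3

Climbing from K to the root: K – A – E – N. That's 3 steps.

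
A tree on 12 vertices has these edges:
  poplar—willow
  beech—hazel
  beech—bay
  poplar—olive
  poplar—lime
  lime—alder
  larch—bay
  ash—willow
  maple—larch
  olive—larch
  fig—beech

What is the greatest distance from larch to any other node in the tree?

4

A farthest node from larch is alder (ash also at distance 4).
The path larch–olive–poplar–lime–alder has 4 edges.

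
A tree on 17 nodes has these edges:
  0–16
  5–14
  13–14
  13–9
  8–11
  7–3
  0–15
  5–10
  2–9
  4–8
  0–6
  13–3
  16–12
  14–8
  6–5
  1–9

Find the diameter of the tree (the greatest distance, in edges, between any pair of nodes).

Starting from 12, a farthest node is 1 at distance 8.
One longest path: 12-16-0-6-5-14-13-9-1.
So the diameter is 8.

8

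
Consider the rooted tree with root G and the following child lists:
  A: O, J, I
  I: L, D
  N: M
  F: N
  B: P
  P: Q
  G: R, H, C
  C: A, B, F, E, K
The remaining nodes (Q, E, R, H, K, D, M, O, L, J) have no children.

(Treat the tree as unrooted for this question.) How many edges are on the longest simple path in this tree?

A longest path is M - N - F - C - A - I - L, with 6 edges.

6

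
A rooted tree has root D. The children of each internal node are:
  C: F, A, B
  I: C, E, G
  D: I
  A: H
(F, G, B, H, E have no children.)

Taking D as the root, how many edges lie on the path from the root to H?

4

D – I – C – A – H — 4 edges.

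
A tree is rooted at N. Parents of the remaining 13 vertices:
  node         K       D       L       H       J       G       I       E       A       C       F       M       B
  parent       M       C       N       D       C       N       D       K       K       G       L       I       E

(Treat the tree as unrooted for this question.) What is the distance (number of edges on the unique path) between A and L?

8

A–K–M–I–D–C–G–N–L: 8 edges.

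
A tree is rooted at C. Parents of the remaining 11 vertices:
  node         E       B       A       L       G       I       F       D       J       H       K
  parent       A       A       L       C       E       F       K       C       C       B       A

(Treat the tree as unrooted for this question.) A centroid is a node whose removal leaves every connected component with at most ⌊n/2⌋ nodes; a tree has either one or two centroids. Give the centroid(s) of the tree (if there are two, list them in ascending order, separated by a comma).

Delete A: the remaining components have sizes 4, 3, 2, 2. Max 4 ≤ 6, so A is a centroid.
No neighbour of A does as well, so A is the unique centroid.

A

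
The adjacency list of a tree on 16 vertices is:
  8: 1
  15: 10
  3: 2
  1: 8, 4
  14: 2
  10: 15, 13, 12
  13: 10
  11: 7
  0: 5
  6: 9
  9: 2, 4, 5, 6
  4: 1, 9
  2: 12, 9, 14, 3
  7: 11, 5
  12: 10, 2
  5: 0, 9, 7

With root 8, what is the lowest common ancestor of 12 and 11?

9

Ancestors of 12 (toward the root): 12, 2, 9, 4, 1, 8.
Ancestors of 11: 11, 7, 5, 9, 4, 1, 8.
The deepest node appearing in both lists is 9.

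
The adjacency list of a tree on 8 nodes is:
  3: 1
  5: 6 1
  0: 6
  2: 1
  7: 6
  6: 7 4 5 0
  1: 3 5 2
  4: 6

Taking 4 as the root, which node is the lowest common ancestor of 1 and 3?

1's ancestor chain is 1, 5, 6, 4 and 3's is 3, 1, 5, 6, 4; they first meet at 1.

1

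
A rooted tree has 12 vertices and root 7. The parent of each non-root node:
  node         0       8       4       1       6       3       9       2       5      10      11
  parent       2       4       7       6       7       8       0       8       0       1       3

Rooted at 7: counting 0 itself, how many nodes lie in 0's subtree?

3

0's subtree: {0, 5, 9}, size 3.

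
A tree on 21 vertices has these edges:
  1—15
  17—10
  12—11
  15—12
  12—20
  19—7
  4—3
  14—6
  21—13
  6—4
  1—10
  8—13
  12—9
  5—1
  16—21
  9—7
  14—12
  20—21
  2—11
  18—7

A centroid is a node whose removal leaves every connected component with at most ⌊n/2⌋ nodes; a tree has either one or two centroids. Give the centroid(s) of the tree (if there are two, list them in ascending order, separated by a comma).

If 12 is removed the pieces have sizes 5, 5, 4, 4, 2, all ≤ ⌊21/2⌋ = 10.
Every other node leaves some component of size > 10, so the centroid is unique.

12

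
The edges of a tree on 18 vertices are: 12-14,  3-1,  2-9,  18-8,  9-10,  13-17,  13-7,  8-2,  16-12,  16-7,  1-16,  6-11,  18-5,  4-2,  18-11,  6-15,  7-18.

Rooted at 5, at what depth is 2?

3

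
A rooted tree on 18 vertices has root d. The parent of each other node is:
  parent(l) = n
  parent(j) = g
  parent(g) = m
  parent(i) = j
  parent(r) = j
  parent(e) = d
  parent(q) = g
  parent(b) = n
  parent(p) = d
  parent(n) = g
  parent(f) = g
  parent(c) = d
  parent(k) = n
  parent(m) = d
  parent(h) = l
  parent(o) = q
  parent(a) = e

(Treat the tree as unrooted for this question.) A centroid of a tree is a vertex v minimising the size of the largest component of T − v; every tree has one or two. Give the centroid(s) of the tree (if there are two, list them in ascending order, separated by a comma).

Removing g splits the tree into components of sizes 6, 5, 3, 2, 1; the largest is 6 ≤ ⌊18/2⌋ = 9.
Every other node leaves some component of size > 9, so the centroid is unique.

g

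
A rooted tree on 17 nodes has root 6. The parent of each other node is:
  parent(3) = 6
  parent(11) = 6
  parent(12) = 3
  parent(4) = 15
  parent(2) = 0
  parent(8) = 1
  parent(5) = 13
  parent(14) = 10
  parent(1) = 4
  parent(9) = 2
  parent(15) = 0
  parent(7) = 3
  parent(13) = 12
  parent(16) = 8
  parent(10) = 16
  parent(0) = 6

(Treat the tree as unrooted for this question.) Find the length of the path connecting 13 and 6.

The path is 13 - 12 - 3 - 6, which has 3 edges.

3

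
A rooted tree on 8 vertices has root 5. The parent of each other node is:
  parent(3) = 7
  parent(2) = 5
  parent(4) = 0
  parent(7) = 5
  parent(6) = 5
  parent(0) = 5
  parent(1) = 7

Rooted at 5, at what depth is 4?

2

5–0–4 — 2 edges.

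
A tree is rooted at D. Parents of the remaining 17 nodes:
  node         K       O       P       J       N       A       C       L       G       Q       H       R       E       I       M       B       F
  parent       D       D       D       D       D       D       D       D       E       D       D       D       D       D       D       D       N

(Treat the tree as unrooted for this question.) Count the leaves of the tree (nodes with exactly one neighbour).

The leaves are A, B, C, F, G, H, I, J, K, L, M, O, P, Q, R.
That is 15 leaves.

15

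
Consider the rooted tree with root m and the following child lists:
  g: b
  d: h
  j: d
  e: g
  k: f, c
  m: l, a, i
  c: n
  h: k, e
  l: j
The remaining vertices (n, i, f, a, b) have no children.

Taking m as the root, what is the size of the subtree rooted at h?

h's subtree: {h, k, e, f, c, g, n, b}, size 8.

8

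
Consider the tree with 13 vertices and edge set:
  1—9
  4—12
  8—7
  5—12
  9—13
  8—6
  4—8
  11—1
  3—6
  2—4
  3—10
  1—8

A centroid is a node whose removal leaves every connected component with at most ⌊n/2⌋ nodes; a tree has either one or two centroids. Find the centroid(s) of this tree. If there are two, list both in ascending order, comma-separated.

Removing 8 splits the tree into components of sizes 4, 4, 3, 1; the largest is 4 ≤ ⌊13/2⌋ = 6.
No neighbour of 8 does as well, so 8 is the unique centroid.

8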